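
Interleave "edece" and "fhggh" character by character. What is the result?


Interleaving "edece" and "fhggh":
  Position 0: 'e' from first, 'f' from second => "ef"
  Position 1: 'd' from first, 'h' from second => "dh"
  Position 2: 'e' from first, 'g' from second => "eg"
  Position 3: 'c' from first, 'g' from second => "cg"
  Position 4: 'e' from first, 'h' from second => "eh"
Result: efdhegcgeh

efdhegcgeh


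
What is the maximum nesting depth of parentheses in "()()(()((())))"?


Input: "()()(()((())))"
Tracking depth:
  Position 0 '(': depth becomes 1
  Position 1 ')': depth becomes 0
  Position 2 '(': depth becomes 1
  Position 3 ')': depth becomes 0
  Position 4 '(': depth becomes 1
  Position 5 '(': depth becomes 2
  Position 6 ')': depth becomes 1
  Position 7 '(': depth becomes 2
  Position 8 '(': depth becomes 3
  Position 9 '(': depth becomes 4
  Position 10 ')': depth becomes 3
  Position 11 ')': depth becomes 2
  Position 12 ')': depth becomes 1
  Position 13 ')': depth becomes 0
Maximum depth reached: 4

4


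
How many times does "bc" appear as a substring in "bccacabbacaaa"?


Searching for "bc" in "bccacabbacaaa"
Scanning each position:
  Position 0: "bc" => MATCH
  Position 1: "cc" => no
  Position 2: "ca" => no
  Position 3: "ac" => no
  Position 4: "ca" => no
  Position 5: "ab" => no
  Position 6: "bb" => no
  Position 7: "ba" => no
  Position 8: "ac" => no
  Position 9: "ca" => no
  Position 10: "aa" => no
  Position 11: "aa" => no
Total occurrences: 1

1


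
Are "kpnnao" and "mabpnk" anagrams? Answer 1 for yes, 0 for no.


Strings: "kpnnao", "mabpnk"
Sorted first:  aknnop
Sorted second: abkmnp
Differ at position 1: 'k' vs 'b' => not anagrams

0


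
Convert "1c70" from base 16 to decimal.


Input: "1c70" in base 16
Positional expansion:
  Digit '1' (value 1) x 16^3 = 4096
  Digit 'c' (value 12) x 16^2 = 3072
  Digit '7' (value 7) x 16^1 = 112
  Digit '0' (value 0) x 16^0 = 0
Sum = 7280

7280


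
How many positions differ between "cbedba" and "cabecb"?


Comparing "cbedba" and "cabecb" position by position:
  Position 0: 'c' vs 'c' => same
  Position 1: 'b' vs 'a' => DIFFER
  Position 2: 'e' vs 'b' => DIFFER
  Position 3: 'd' vs 'e' => DIFFER
  Position 4: 'b' vs 'c' => DIFFER
  Position 5: 'a' vs 'b' => DIFFER
Positions that differ: 5

5


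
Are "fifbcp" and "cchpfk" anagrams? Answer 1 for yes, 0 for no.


Strings: "fifbcp", "cchpfk"
Sorted first:  bcffip
Sorted second: ccfhkp
Differ at position 0: 'b' vs 'c' => not anagrams

0


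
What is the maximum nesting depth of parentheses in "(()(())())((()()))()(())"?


Input: "(()(())())((()()))()(())"
Tracking depth:
  Position 0 '(': depth becomes 1
  Position 1 '(': depth becomes 2
  Position 2 ')': depth becomes 1
  Position 3 '(': depth becomes 2
  Position 4 '(': depth becomes 3
  Position 5 ')': depth becomes 2
  Position 6 ')': depth becomes 1
  Position 7 '(': depth becomes 2
  Position 8 ')': depth becomes 1
  Position 9 ')': depth becomes 0
  Position 10 '(': depth becomes 1
  Position 11 '(': depth becomes 2
  Position 12 '(': depth becomes 3
  Position 13 ')': depth becomes 2
  Position 14 '(': depth becomes 3
  Position 15 ')': depth becomes 2
  Position 16 ')': depth becomes 1
  Position 17 ')': depth becomes 0
  Position 18 '(': depth becomes 1
  Position 19 ')': depth becomes 0
  Position 20 '(': depth becomes 1
  Position 21 '(': depth becomes 2
  Position 22 ')': depth becomes 1
  Position 23 ')': depth becomes 0
Maximum depth reached: 3

3


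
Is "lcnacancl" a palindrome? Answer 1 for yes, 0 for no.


Input: lcnacancl
Reversed: lcnacancl
  Compare pos 0 ('l') with pos 8 ('l'): match
  Compare pos 1 ('c') with pos 7 ('c'): match
  Compare pos 2 ('n') with pos 6 ('n'): match
  Compare pos 3 ('a') with pos 5 ('a'): match
Result: palindrome

1


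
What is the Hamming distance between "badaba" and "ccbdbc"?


Comparing "badaba" and "ccbdbc" position by position:
  Position 0: 'b' vs 'c' => differ
  Position 1: 'a' vs 'c' => differ
  Position 2: 'd' vs 'b' => differ
  Position 3: 'a' vs 'd' => differ
  Position 4: 'b' vs 'b' => same
  Position 5: 'a' vs 'c' => differ
Total differences (Hamming distance): 5

5


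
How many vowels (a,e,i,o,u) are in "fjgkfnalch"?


Input: fjgkfnalch
Checking each character:
  'f' at position 0: consonant
  'j' at position 1: consonant
  'g' at position 2: consonant
  'k' at position 3: consonant
  'f' at position 4: consonant
  'n' at position 5: consonant
  'a' at position 6: vowel (running total: 1)
  'l' at position 7: consonant
  'c' at position 8: consonant
  'h' at position 9: consonant
Total vowels: 1

1


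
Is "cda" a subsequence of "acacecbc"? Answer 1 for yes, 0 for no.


Check if "cda" is a subsequence of "acacecbc"
Greedy scan:
  Position 0 ('a'): no match needed
  Position 1 ('c'): matches sub[0] = 'c'
  Position 2 ('a'): no match needed
  Position 3 ('c'): no match needed
  Position 4 ('e'): no match needed
  Position 5 ('c'): no match needed
  Position 6 ('b'): no match needed
  Position 7 ('c'): no match needed
Only matched 1/3 characters => not a subsequence

0


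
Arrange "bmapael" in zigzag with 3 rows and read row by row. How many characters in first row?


Zigzag "bmapael" into 3 rows:
Placing characters:
  'b' => row 0
  'm' => row 1
  'a' => row 2
  'p' => row 1
  'a' => row 0
  'e' => row 1
  'l' => row 2
Rows:
  Row 0: "ba"
  Row 1: "mpe"
  Row 2: "al"
First row length: 2

2


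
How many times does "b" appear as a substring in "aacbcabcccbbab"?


Searching for "b" in "aacbcabcccbbab"
Scanning each position:
  Position 0: "a" => no
  Position 1: "a" => no
  Position 2: "c" => no
  Position 3: "b" => MATCH
  Position 4: "c" => no
  Position 5: "a" => no
  Position 6: "b" => MATCH
  Position 7: "c" => no
  Position 8: "c" => no
  Position 9: "c" => no
  Position 10: "b" => MATCH
  Position 11: "b" => MATCH
  Position 12: "a" => no
  Position 13: "b" => MATCH
Total occurrences: 5

5


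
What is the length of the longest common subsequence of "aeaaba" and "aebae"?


LCS of "aeaaba" and "aebae"
DP table:
           a    e    b    a    e
      0    0    0    0    0    0
  a   0    1    1    1    1    1
  e   0    1    2    2    2    2
  a   0    1    2    2    3    3
  a   0    1    2    2    3    3
  b   0    1    2    3    3    3
  a   0    1    2    3    4    4
LCS length = dp[6][5] = 4

4


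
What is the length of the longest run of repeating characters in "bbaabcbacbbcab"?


Input: "bbaabcbacbbcab"
Scanning for longest run:
  Position 1 ('b'): continues run of 'b', length=2
  Position 2 ('a'): new char, reset run to 1
  Position 3 ('a'): continues run of 'a', length=2
  Position 4 ('b'): new char, reset run to 1
  Position 5 ('c'): new char, reset run to 1
  Position 6 ('b'): new char, reset run to 1
  Position 7 ('a'): new char, reset run to 1
  Position 8 ('c'): new char, reset run to 1
  Position 9 ('b'): new char, reset run to 1
  Position 10 ('b'): continues run of 'b', length=2
  Position 11 ('c'): new char, reset run to 1
  Position 12 ('a'): new char, reset run to 1
  Position 13 ('b'): new char, reset run to 1
Longest run: 'b' with length 2

2


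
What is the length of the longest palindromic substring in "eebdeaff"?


Input: "eebdeaff"
Checking substrings for palindromes:
  [0:2] "ee" (len 2) => palindrome
  [6:8] "ff" (len 2) => palindrome
Longest palindromic substring: "ee" with length 2

2


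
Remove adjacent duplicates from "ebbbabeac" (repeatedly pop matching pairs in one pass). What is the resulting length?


Input: ebbbabeac
Stack-based adjacent duplicate removal:
  Read 'e': push. Stack: e
  Read 'b': push. Stack: eb
  Read 'b': matches stack top 'b' => pop. Stack: e
  Read 'b': push. Stack: eb
  Read 'a': push. Stack: eba
  Read 'b': push. Stack: ebab
  Read 'e': push. Stack: ebabe
  Read 'a': push. Stack: ebabea
  Read 'c': push. Stack: ebabeac
Final stack: "ebabeac" (length 7)

7


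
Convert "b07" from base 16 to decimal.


Input: "b07" in base 16
Positional expansion:
  Digit 'b' (value 11) x 16^2 = 2816
  Digit '0' (value 0) x 16^1 = 0
  Digit '7' (value 7) x 16^0 = 7
Sum = 2823

2823


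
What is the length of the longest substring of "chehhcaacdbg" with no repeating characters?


Input: "chehhcaacdbg"
Sliding window (track last position of each char):
  Position 0 ('c'): window [0,0] length 1 -- new best
  Position 1 ('h'): window [0,1] length 2 -- new best
  Position 2 ('e'): window [0,2] length 3 -- new best
  Position 3 ('h'): repeat (last at 1), move window start to 2
  Position 3 ('h'): window [2,3] length 2
  Position 4 ('h'): repeat (last at 3), move window start to 4
  Position 4 ('h'): window [4,4] length 1
  Position 5 ('c'): window [4,5] length 2
  Position 6 ('a'): window [4,6] length 3
  Position 7 ('a'): repeat (last at 6), move window start to 7
  Position 7 ('a'): window [7,7] length 1
  Position 8 ('c'): window [7,8] length 2
  Position 9 ('d'): window [7,9] length 3
  Position 10 ('b'): window [7,10] length 4 -- new best
  Position 11 ('g'): window [7,11] length 5 -- new best
Longest substring with no repeats: "acdbg" with length 5

5


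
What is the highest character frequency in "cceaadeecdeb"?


Input: cceaadeecdeb
Character counts:
  'a': 2
  'b': 1
  'c': 3
  'd': 2
  'e': 4
Maximum frequency: 4

4


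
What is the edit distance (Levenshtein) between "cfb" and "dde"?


Computing edit distance: "cfb" -> "dde"
DP table:
           d    d    e
      0    1    2    3
  c   1    1    2    3
  f   2    2    2    3
  b   3    3    3    3
Edit distance = dp[3][3] = 3

3


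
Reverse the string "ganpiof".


Input: ganpiof
Reading characters right to left:
  Position 6: 'f'
  Position 5: 'o'
  Position 4: 'i'
  Position 3: 'p'
  Position 2: 'n'
  Position 1: 'a'
  Position 0: 'g'
Reversed: foipnag

foipnag


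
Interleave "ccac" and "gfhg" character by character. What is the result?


Interleaving "ccac" and "gfhg":
  Position 0: 'c' from first, 'g' from second => "cg"
  Position 1: 'c' from first, 'f' from second => "cf"
  Position 2: 'a' from first, 'h' from second => "ah"
  Position 3: 'c' from first, 'g' from second => "cg"
Result: cgcfahcg

cgcfahcg


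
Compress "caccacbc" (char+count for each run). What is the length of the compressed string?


Input: caccacbc
Runs:
  'c' x 1 => "c1"
  'a' x 1 => "a1"
  'c' x 2 => "c2"
  'a' x 1 => "a1"
  'c' x 1 => "c1"
  'b' x 1 => "b1"
  'c' x 1 => "c1"
Compressed: "c1a1c2a1c1b1c1"
Compressed length: 14

14


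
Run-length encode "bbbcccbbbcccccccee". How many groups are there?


Input: bbbcccbbbcccccccee
Scanning for consecutive runs:
  Group 1: 'b' x 3 (positions 0-2)
  Group 2: 'c' x 3 (positions 3-5)
  Group 3: 'b' x 3 (positions 6-8)
  Group 4: 'c' x 7 (positions 9-15)
  Group 5: 'e' x 2 (positions 16-17)
Total groups: 5

5


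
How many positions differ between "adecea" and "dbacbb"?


Comparing "adecea" and "dbacbb" position by position:
  Position 0: 'a' vs 'd' => DIFFER
  Position 1: 'd' vs 'b' => DIFFER
  Position 2: 'e' vs 'a' => DIFFER
  Position 3: 'c' vs 'c' => same
  Position 4: 'e' vs 'b' => DIFFER
  Position 5: 'a' vs 'b' => DIFFER
Positions that differ: 5

5


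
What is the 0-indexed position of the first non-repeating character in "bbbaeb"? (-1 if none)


Input: bbbaeb
Character frequencies:
  'a': 1
  'b': 4
  'e': 1
Scanning left to right for freq == 1:
  Position 0 ('b'): freq=4, skip
  Position 1 ('b'): freq=4, skip
  Position 2 ('b'): freq=4, skip
  Position 3 ('a'): unique! => answer = 3

3


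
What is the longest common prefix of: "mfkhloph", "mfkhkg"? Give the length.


Words: mfkhloph, mfkhkg
  Position 0: all 'm' => match
  Position 1: all 'f' => match
  Position 2: all 'k' => match
  Position 3: all 'h' => match
  Position 4: ('l', 'k') => mismatch, stop
LCP = "mfkh" (length 4)

4


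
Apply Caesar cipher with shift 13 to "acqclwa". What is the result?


Caesar cipher: shift "acqclwa" by 13
  'a' (pos 0) + 13 = pos 13 = 'n'
  'c' (pos 2) + 13 = pos 15 = 'p'
  'q' (pos 16) + 13 = pos 3 = 'd'
  'c' (pos 2) + 13 = pos 15 = 'p'
  'l' (pos 11) + 13 = pos 24 = 'y'
  'w' (pos 22) + 13 = pos 9 = 'j'
  'a' (pos 0) + 13 = pos 13 = 'n'
Result: npdpyjn

npdpyjn


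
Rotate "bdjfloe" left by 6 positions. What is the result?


Input: "bdjfloe", rotate left by 6
First 6 characters: "bdjflo"
Remaining characters: "e"
Concatenate remaining + first: "e" + "bdjflo" = "ebdjflo"

ebdjflo


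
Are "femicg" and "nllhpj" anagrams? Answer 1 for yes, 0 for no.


Strings: "femicg", "nllhpj"
Sorted first:  cefgim
Sorted second: hjllnp
Differ at position 0: 'c' vs 'h' => not anagrams

0


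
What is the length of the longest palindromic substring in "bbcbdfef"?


Input: "bbcbdfef"
Checking substrings for palindromes:
  [1:4] "bcb" (len 3) => palindrome
  [5:8] "fef" (len 3) => palindrome
  [0:2] "bb" (len 2) => palindrome
Longest palindromic substring: "bcb" with length 3

3


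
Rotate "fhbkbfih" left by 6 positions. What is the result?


Input: "fhbkbfih", rotate left by 6
First 6 characters: "fhbkbf"
Remaining characters: "ih"
Concatenate remaining + first: "ih" + "fhbkbf" = "ihfhbkbf"

ihfhbkbf


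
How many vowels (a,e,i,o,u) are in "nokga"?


Input: nokga
Checking each character:
  'n' at position 0: consonant
  'o' at position 1: vowel (running total: 1)
  'k' at position 2: consonant
  'g' at position 3: consonant
  'a' at position 4: vowel (running total: 2)
Total vowels: 2

2


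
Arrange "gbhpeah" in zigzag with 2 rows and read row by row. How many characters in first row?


Zigzag "gbhpeah" into 2 rows:
Placing characters:
  'g' => row 0
  'b' => row 1
  'h' => row 0
  'p' => row 1
  'e' => row 0
  'a' => row 1
  'h' => row 0
Rows:
  Row 0: "gheh"
  Row 1: "bpa"
First row length: 4

4


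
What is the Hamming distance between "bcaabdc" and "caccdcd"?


Comparing "bcaabdc" and "caccdcd" position by position:
  Position 0: 'b' vs 'c' => differ
  Position 1: 'c' vs 'a' => differ
  Position 2: 'a' vs 'c' => differ
  Position 3: 'a' vs 'c' => differ
  Position 4: 'b' vs 'd' => differ
  Position 5: 'd' vs 'c' => differ
  Position 6: 'c' vs 'd' => differ
Total differences (Hamming distance): 7

7


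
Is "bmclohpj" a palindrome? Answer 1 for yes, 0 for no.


Input: bmclohpj
Reversed: jpholcmb
  Compare pos 0 ('b') with pos 7 ('j'): MISMATCH
  Compare pos 1 ('m') with pos 6 ('p'): MISMATCH
  Compare pos 2 ('c') with pos 5 ('h'): MISMATCH
  Compare pos 3 ('l') with pos 4 ('o'): MISMATCH
Result: not a palindrome

0


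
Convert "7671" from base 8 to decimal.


Input: "7671" in base 8
Positional expansion:
  Digit '7' (value 7) x 8^3 = 3584
  Digit '6' (value 6) x 8^2 = 384
  Digit '7' (value 7) x 8^1 = 56
  Digit '1' (value 1) x 8^0 = 1
Sum = 4025

4025


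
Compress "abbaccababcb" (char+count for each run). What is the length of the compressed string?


Input: abbaccababcb
Runs:
  'a' x 1 => "a1"
  'b' x 2 => "b2"
  'a' x 1 => "a1"
  'c' x 2 => "c2"
  'a' x 1 => "a1"
  'b' x 1 => "b1"
  'a' x 1 => "a1"
  'b' x 1 => "b1"
  'c' x 1 => "c1"
  'b' x 1 => "b1"
Compressed: "a1b2a1c2a1b1a1b1c1b1"
Compressed length: 20

20


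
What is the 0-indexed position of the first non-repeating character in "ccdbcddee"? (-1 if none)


Input: ccdbcddee
Character frequencies:
  'b': 1
  'c': 3
  'd': 3
  'e': 2
Scanning left to right for freq == 1:
  Position 0 ('c'): freq=3, skip
  Position 1 ('c'): freq=3, skip
  Position 2 ('d'): freq=3, skip
  Position 3 ('b'): unique! => answer = 3

3


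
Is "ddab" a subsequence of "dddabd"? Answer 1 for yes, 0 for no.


Check if "ddab" is a subsequence of "dddabd"
Greedy scan:
  Position 0 ('d'): matches sub[0] = 'd'
  Position 1 ('d'): matches sub[1] = 'd'
  Position 2 ('d'): no match needed
  Position 3 ('a'): matches sub[2] = 'a'
  Position 4 ('b'): matches sub[3] = 'b'
  Position 5 ('d'): no match needed
All 4 characters matched => is a subsequence

1


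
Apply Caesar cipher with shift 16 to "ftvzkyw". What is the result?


Caesar cipher: shift "ftvzkyw" by 16
  'f' (pos 5) + 16 = pos 21 = 'v'
  't' (pos 19) + 16 = pos 9 = 'j'
  'v' (pos 21) + 16 = pos 11 = 'l'
  'z' (pos 25) + 16 = pos 15 = 'p'
  'k' (pos 10) + 16 = pos 0 = 'a'
  'y' (pos 24) + 16 = pos 14 = 'o'
  'w' (pos 22) + 16 = pos 12 = 'm'
Result: vjlpaom

vjlpaom


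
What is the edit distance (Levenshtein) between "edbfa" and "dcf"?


Computing edit distance: "edbfa" -> "dcf"
DP table:
           d    c    f
      0    1    2    3
  e   1    1    2    3
  d   2    1    2    3
  b   3    2    2    3
  f   4    3    3    2
  a   5    4    4    3
Edit distance = dp[5][3] = 3

3


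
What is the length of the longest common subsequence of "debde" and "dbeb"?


LCS of "debde" and "dbeb"
DP table:
           d    b    e    b
      0    0    0    0    0
  d   0    1    1    1    1
  e   0    1    1    2    2
  b   0    1    2    2    3
  d   0    1    2    2    3
  e   0    1    2    3    3
LCS length = dp[5][4] = 3

3


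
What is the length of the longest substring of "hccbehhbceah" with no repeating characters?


Input: "hccbehhbceah"
Sliding window (track last position of each char):
  Position 0 ('h'): window [0,0] length 1 -- new best
  Position 1 ('c'): window [0,1] length 2 -- new best
  Position 2 ('c'): repeat (last at 1), move window start to 2
  Position 2 ('c'): window [2,2] length 1
  Position 3 ('b'): window [2,3] length 2
  Position 4 ('e'): window [2,4] length 3 -- new best
  Position 5 ('h'): window [2,5] length 4 -- new best
  Position 6 ('h'): repeat (last at 5), move window start to 6
  Position 6 ('h'): window [6,6] length 1
  Position 7 ('b'): window [6,7] length 2
  Position 8 ('c'): window [6,8] length 3
  Position 9 ('e'): window [6,9] length 4
  Position 10 ('a'): window [6,10] length 5 -- new best
  Position 11 ('h'): repeat (last at 6), move window start to 7
  Position 11 ('h'): window [7,11] length 5
Longest substring with no repeats: "hbcea" with length 5

5


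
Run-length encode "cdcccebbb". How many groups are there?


Input: cdcccebbb
Scanning for consecutive runs:
  Group 1: 'c' x 1 (positions 0-0)
  Group 2: 'd' x 1 (positions 1-1)
  Group 3: 'c' x 3 (positions 2-4)
  Group 4: 'e' x 1 (positions 5-5)
  Group 5: 'b' x 3 (positions 6-8)
Total groups: 5

5


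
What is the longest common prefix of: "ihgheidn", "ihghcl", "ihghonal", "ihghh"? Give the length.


Words: ihgheidn, ihghcl, ihghonal, ihghh
  Position 0: all 'i' => match
  Position 1: all 'h' => match
  Position 2: all 'g' => match
  Position 3: all 'h' => match
  Position 4: ('e', 'c', 'o', 'h') => mismatch, stop
LCP = "ihgh" (length 4)

4


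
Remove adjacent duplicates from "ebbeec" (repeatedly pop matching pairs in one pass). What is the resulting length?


Input: ebbeec
Stack-based adjacent duplicate removal:
  Read 'e': push. Stack: e
  Read 'b': push. Stack: eb
  Read 'b': matches stack top 'b' => pop. Stack: e
  Read 'e': matches stack top 'e' => pop. Stack: (empty)
  Read 'e': push. Stack: e
  Read 'c': push. Stack: ec
Final stack: "ec" (length 2)

2


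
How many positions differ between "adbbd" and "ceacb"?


Comparing "adbbd" and "ceacb" position by position:
  Position 0: 'a' vs 'c' => DIFFER
  Position 1: 'd' vs 'e' => DIFFER
  Position 2: 'b' vs 'a' => DIFFER
  Position 3: 'b' vs 'c' => DIFFER
  Position 4: 'd' vs 'b' => DIFFER
Positions that differ: 5

5


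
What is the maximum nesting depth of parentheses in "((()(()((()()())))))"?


Input: "((()(()((()()())))))"
Tracking depth:
  Position 0 '(': depth becomes 1
  Position 1 '(': depth becomes 2
  Position 2 '(': depth becomes 3
  Position 3 ')': depth becomes 2
  Position 4 '(': depth becomes 3
  Position 5 '(': depth becomes 4
  Position 6 ')': depth becomes 3
  Position 7 '(': depth becomes 4
  Position 8 '(': depth becomes 5
  Position 9 '(': depth becomes 6
  Position 10 ')': depth becomes 5
  Position 11 '(': depth becomes 6
  Position 12 ')': depth becomes 5
  Position 13 '(': depth becomes 6
  Position 14 ')': depth becomes 5
  Position 15 ')': depth becomes 4
  Position 16 ')': depth becomes 3
  Position 17 ')': depth becomes 2
  Position 18 ')': depth becomes 1
  Position 19 ')': depth becomes 0
Maximum depth reached: 6

6


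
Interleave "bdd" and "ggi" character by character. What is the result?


Interleaving "bdd" and "ggi":
  Position 0: 'b' from first, 'g' from second => "bg"
  Position 1: 'd' from first, 'g' from second => "dg"
  Position 2: 'd' from first, 'i' from second => "di"
Result: bgdgdi

bgdgdi


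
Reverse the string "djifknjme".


Input: djifknjme
Reading characters right to left:
  Position 8: 'e'
  Position 7: 'm'
  Position 6: 'j'
  Position 5: 'n'
  Position 4: 'k'
  Position 3: 'f'
  Position 2: 'i'
  Position 1: 'j'
  Position 0: 'd'
Reversed: emjnkfijd

emjnkfijd


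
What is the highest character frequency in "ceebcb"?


Input: ceebcb
Character counts:
  'b': 2
  'c': 2
  'e': 2
Maximum frequency: 2

2


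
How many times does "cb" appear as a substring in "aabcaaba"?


Searching for "cb" in "aabcaaba"
Scanning each position:
  Position 0: "aa" => no
  Position 1: "ab" => no
  Position 2: "bc" => no
  Position 3: "ca" => no
  Position 4: "aa" => no
  Position 5: "ab" => no
  Position 6: "ba" => no
Total occurrences: 0

0


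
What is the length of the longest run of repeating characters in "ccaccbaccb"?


Input: "ccaccbaccb"
Scanning for longest run:
  Position 1 ('c'): continues run of 'c', length=2
  Position 2 ('a'): new char, reset run to 1
  Position 3 ('c'): new char, reset run to 1
  Position 4 ('c'): continues run of 'c', length=2
  Position 5 ('b'): new char, reset run to 1
  Position 6 ('a'): new char, reset run to 1
  Position 7 ('c'): new char, reset run to 1
  Position 8 ('c'): continues run of 'c', length=2
  Position 9 ('b'): new char, reset run to 1
Longest run: 'c' with length 2

2


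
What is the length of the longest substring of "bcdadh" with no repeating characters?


Input: "bcdadh"
Sliding window (track last position of each char):
  Position 0 ('b'): window [0,0] length 1 -- new best
  Position 1 ('c'): window [0,1] length 2 -- new best
  Position 2 ('d'): window [0,2] length 3 -- new best
  Position 3 ('a'): window [0,3] length 4 -- new best
  Position 4 ('d'): repeat (last at 2), move window start to 3
  Position 4 ('d'): window [3,4] length 2
  Position 5 ('h'): window [3,5] length 3
Longest substring with no repeats: "bcda" with length 4

4


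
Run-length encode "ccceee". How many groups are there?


Input: ccceee
Scanning for consecutive runs:
  Group 1: 'c' x 3 (positions 0-2)
  Group 2: 'e' x 3 (positions 3-5)
Total groups: 2

2


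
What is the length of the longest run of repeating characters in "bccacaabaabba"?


Input: "bccacaabaabba"
Scanning for longest run:
  Position 1 ('c'): new char, reset run to 1
  Position 2 ('c'): continues run of 'c', length=2
  Position 3 ('a'): new char, reset run to 1
  Position 4 ('c'): new char, reset run to 1
  Position 5 ('a'): new char, reset run to 1
  Position 6 ('a'): continues run of 'a', length=2
  Position 7 ('b'): new char, reset run to 1
  Position 8 ('a'): new char, reset run to 1
  Position 9 ('a'): continues run of 'a', length=2
  Position 10 ('b'): new char, reset run to 1
  Position 11 ('b'): continues run of 'b', length=2
  Position 12 ('a'): new char, reset run to 1
Longest run: 'c' with length 2

2


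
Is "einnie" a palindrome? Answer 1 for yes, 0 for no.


Input: einnie
Reversed: einnie
  Compare pos 0 ('e') with pos 5 ('e'): match
  Compare pos 1 ('i') with pos 4 ('i'): match
  Compare pos 2 ('n') with pos 3 ('n'): match
Result: palindrome

1


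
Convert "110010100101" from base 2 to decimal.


Input: "110010100101" in base 2
Positional expansion:
  Digit '1' (value 1) x 2^11 = 2048
  Digit '1' (value 1) x 2^10 = 1024
  Digit '0' (value 0) x 2^9 = 0
  Digit '0' (value 0) x 2^8 = 0
  Digit '1' (value 1) x 2^7 = 128
  Digit '0' (value 0) x 2^6 = 0
  Digit '1' (value 1) x 2^5 = 32
  Digit '0' (value 0) x 2^4 = 0
  Digit '0' (value 0) x 2^3 = 0
  Digit '1' (value 1) x 2^2 = 4
  Digit '0' (value 0) x 2^1 = 0
  Digit '1' (value 1) x 2^0 = 1
Sum = 3237

3237


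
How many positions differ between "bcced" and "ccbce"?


Comparing "bcced" and "ccbce" position by position:
  Position 0: 'b' vs 'c' => DIFFER
  Position 1: 'c' vs 'c' => same
  Position 2: 'c' vs 'b' => DIFFER
  Position 3: 'e' vs 'c' => DIFFER
  Position 4: 'd' vs 'e' => DIFFER
Positions that differ: 4

4


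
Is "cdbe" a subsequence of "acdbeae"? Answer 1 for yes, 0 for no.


Check if "cdbe" is a subsequence of "acdbeae"
Greedy scan:
  Position 0 ('a'): no match needed
  Position 1 ('c'): matches sub[0] = 'c'
  Position 2 ('d'): matches sub[1] = 'd'
  Position 3 ('b'): matches sub[2] = 'b'
  Position 4 ('e'): matches sub[3] = 'e'
  Position 5 ('a'): no match needed
  Position 6 ('e'): no match needed
All 4 characters matched => is a subsequence

1


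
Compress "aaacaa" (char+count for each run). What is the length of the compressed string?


Input: aaacaa
Runs:
  'a' x 3 => "a3"
  'c' x 1 => "c1"
  'a' x 2 => "a2"
Compressed: "a3c1a2"
Compressed length: 6

6


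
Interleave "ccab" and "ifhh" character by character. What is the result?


Interleaving "ccab" and "ifhh":
  Position 0: 'c' from first, 'i' from second => "ci"
  Position 1: 'c' from first, 'f' from second => "cf"
  Position 2: 'a' from first, 'h' from second => "ah"
  Position 3: 'b' from first, 'h' from second => "bh"
Result: cicfahbh

cicfahbh


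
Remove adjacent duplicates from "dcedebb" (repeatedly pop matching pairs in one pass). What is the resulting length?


Input: dcedebb
Stack-based adjacent duplicate removal:
  Read 'd': push. Stack: d
  Read 'c': push. Stack: dc
  Read 'e': push. Stack: dce
  Read 'd': push. Stack: dced
  Read 'e': push. Stack: dcede
  Read 'b': push. Stack: dcedeb
  Read 'b': matches stack top 'b' => pop. Stack: dcede
Final stack: "dcede" (length 5)

5


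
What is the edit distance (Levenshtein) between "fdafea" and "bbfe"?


Computing edit distance: "fdafea" -> "bbfe"
DP table:
           b    b    f    e
      0    1    2    3    4
  f   1    1    2    2    3
  d   2    2    2    3    3
  a   3    3    3    3    4
  f   4    4    4    3    4
  e   5    5    5    4    3
  a   6    6    6    5    4
Edit distance = dp[6][4] = 4

4


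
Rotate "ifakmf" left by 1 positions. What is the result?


Input: "ifakmf", rotate left by 1
First 1 characters: "i"
Remaining characters: "fakmf"
Concatenate remaining + first: "fakmf" + "i" = "fakmfi"

fakmfi


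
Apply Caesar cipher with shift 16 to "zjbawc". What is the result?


Caesar cipher: shift "zjbawc" by 16
  'z' (pos 25) + 16 = pos 15 = 'p'
  'j' (pos 9) + 16 = pos 25 = 'z'
  'b' (pos 1) + 16 = pos 17 = 'r'
  'a' (pos 0) + 16 = pos 16 = 'q'
  'w' (pos 22) + 16 = pos 12 = 'm'
  'c' (pos 2) + 16 = pos 18 = 's'
Result: pzrqms

pzrqms


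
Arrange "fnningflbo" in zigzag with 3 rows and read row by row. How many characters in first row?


Zigzag "fnningflbo" into 3 rows:
Placing characters:
  'f' => row 0
  'n' => row 1
  'n' => row 2
  'i' => row 1
  'n' => row 0
  'g' => row 1
  'f' => row 2
  'l' => row 1
  'b' => row 0
  'o' => row 1
Rows:
  Row 0: "fnb"
  Row 1: "niglo"
  Row 2: "nf"
First row length: 3

3


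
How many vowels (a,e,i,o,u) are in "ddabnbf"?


Input: ddabnbf
Checking each character:
  'd' at position 0: consonant
  'd' at position 1: consonant
  'a' at position 2: vowel (running total: 1)
  'b' at position 3: consonant
  'n' at position 4: consonant
  'b' at position 5: consonant
  'f' at position 6: consonant
Total vowels: 1

1


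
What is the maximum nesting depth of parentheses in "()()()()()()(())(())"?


Input: "()()()()()()(())(())"
Tracking depth:
  Position 0 '(': depth becomes 1
  Position 1 ')': depth becomes 0
  Position 2 '(': depth becomes 1
  Position 3 ')': depth becomes 0
  Position 4 '(': depth becomes 1
  Position 5 ')': depth becomes 0
  Position 6 '(': depth becomes 1
  Position 7 ')': depth becomes 0
  Position 8 '(': depth becomes 1
  Position 9 ')': depth becomes 0
  Position 10 '(': depth becomes 1
  Position 11 ')': depth becomes 0
  Position 12 '(': depth becomes 1
  Position 13 '(': depth becomes 2
  Position 14 ')': depth becomes 1
  Position 15 ')': depth becomes 0
  Position 16 '(': depth becomes 1
  Position 17 '(': depth becomes 2
  Position 18 ')': depth becomes 1
  Position 19 ')': depth becomes 0
Maximum depth reached: 2

2


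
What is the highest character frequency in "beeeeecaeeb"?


Input: beeeeecaeeb
Character counts:
  'a': 1
  'b': 2
  'c': 1
  'e': 7
Maximum frequency: 7

7


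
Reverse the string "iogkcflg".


Input: iogkcflg
Reading characters right to left:
  Position 7: 'g'
  Position 6: 'l'
  Position 5: 'f'
  Position 4: 'c'
  Position 3: 'k'
  Position 2: 'g'
  Position 1: 'o'
  Position 0: 'i'
Reversed: glfckgoi

glfckgoi


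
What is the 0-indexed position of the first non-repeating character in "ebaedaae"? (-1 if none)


Input: ebaedaae
Character frequencies:
  'a': 3
  'b': 1
  'd': 1
  'e': 3
Scanning left to right for freq == 1:
  Position 0 ('e'): freq=3, skip
  Position 1 ('b'): unique! => answer = 1

1


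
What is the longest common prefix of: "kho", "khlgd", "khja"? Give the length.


Words: kho, khlgd, khja
  Position 0: all 'k' => match
  Position 1: all 'h' => match
  Position 2: ('o', 'l', 'j') => mismatch, stop
LCP = "kh" (length 2)

2


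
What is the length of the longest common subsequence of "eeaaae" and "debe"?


LCS of "eeaaae" and "debe"
DP table:
           d    e    b    e
      0    0    0    0    0
  e   0    0    1    1    1
  e   0    0    1    1    2
  a   0    0    1    1    2
  a   0    0    1    1    2
  a   0    0    1    1    2
  e   0    0    1    1    2
LCS length = dp[6][4] = 2

2


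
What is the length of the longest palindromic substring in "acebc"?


Input: "acebc"
Checking substrings for palindromes:
  No multi-char palindromic substrings found
Longest palindromic substring: "a" with length 1

1


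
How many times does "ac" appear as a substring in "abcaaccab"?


Searching for "ac" in "abcaaccab"
Scanning each position:
  Position 0: "ab" => no
  Position 1: "bc" => no
  Position 2: "ca" => no
  Position 3: "aa" => no
  Position 4: "ac" => MATCH
  Position 5: "cc" => no
  Position 6: "ca" => no
  Position 7: "ab" => no
Total occurrences: 1

1


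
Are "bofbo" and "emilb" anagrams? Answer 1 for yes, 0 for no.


Strings: "bofbo", "emilb"
Sorted first:  bbfoo
Sorted second: beilm
Differ at position 1: 'b' vs 'e' => not anagrams

0


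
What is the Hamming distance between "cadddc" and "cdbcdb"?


Comparing "cadddc" and "cdbcdb" position by position:
  Position 0: 'c' vs 'c' => same
  Position 1: 'a' vs 'd' => differ
  Position 2: 'd' vs 'b' => differ
  Position 3: 'd' vs 'c' => differ
  Position 4: 'd' vs 'd' => same
  Position 5: 'c' vs 'b' => differ
Total differences (Hamming distance): 4

4


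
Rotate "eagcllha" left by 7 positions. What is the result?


Input: "eagcllha", rotate left by 7
First 7 characters: "eagcllh"
Remaining characters: "a"
Concatenate remaining + first: "a" + "eagcllh" = "aeagcllh"

aeagcllh


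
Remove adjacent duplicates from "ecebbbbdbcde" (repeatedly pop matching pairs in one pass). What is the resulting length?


Input: ecebbbbdbcde
Stack-based adjacent duplicate removal:
  Read 'e': push. Stack: e
  Read 'c': push. Stack: ec
  Read 'e': push. Stack: ece
  Read 'b': push. Stack: eceb
  Read 'b': matches stack top 'b' => pop. Stack: ece
  Read 'b': push. Stack: eceb
  Read 'b': matches stack top 'b' => pop. Stack: ece
  Read 'd': push. Stack: eced
  Read 'b': push. Stack: ecedb
  Read 'c': push. Stack: ecedbc
  Read 'd': push. Stack: ecedbcd
  Read 'e': push. Stack: ecedbcde
Final stack: "ecedbcde" (length 8)

8


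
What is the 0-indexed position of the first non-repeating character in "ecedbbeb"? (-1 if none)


Input: ecedbbeb
Character frequencies:
  'b': 3
  'c': 1
  'd': 1
  'e': 3
Scanning left to right for freq == 1:
  Position 0 ('e'): freq=3, skip
  Position 1 ('c'): unique! => answer = 1

1


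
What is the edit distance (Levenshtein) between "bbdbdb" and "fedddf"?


Computing edit distance: "bbdbdb" -> "fedddf"
DP table:
           f    e    d    d    d    f
      0    1    2    3    4    5    6
  b   1    1    2    3    4    5    6
  b   2    2    2    3    4    5    6
  d   3    3    3    2    3    4    5
  b   4    4    4    3    3    4    5
  d   5    5    5    4    3    3    4
  b   6    6    6    5    4    4    4
Edit distance = dp[6][6] = 4

4


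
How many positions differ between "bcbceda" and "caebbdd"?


Comparing "bcbceda" and "caebbdd" position by position:
  Position 0: 'b' vs 'c' => DIFFER
  Position 1: 'c' vs 'a' => DIFFER
  Position 2: 'b' vs 'e' => DIFFER
  Position 3: 'c' vs 'b' => DIFFER
  Position 4: 'e' vs 'b' => DIFFER
  Position 5: 'd' vs 'd' => same
  Position 6: 'a' vs 'd' => DIFFER
Positions that differ: 6

6


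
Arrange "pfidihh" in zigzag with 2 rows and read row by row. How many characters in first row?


Zigzag "pfidihh" into 2 rows:
Placing characters:
  'p' => row 0
  'f' => row 1
  'i' => row 0
  'd' => row 1
  'i' => row 0
  'h' => row 1
  'h' => row 0
Rows:
  Row 0: "piih"
  Row 1: "fdh"
First row length: 4

4


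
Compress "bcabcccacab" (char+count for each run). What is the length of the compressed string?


Input: bcabcccacab
Runs:
  'b' x 1 => "b1"
  'c' x 1 => "c1"
  'a' x 1 => "a1"
  'b' x 1 => "b1"
  'c' x 3 => "c3"
  'a' x 1 => "a1"
  'c' x 1 => "c1"
  'a' x 1 => "a1"
  'b' x 1 => "b1"
Compressed: "b1c1a1b1c3a1c1a1b1"
Compressed length: 18

18


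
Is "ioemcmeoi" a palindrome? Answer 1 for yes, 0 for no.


Input: ioemcmeoi
Reversed: ioemcmeoi
  Compare pos 0 ('i') with pos 8 ('i'): match
  Compare pos 1 ('o') with pos 7 ('o'): match
  Compare pos 2 ('e') with pos 6 ('e'): match
  Compare pos 3 ('m') with pos 5 ('m'): match
Result: palindrome

1


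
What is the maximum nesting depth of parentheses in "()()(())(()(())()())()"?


Input: "()()(())(()(())()())()"
Tracking depth:
  Position 0 '(': depth becomes 1
  Position 1 ')': depth becomes 0
  Position 2 '(': depth becomes 1
  Position 3 ')': depth becomes 0
  Position 4 '(': depth becomes 1
  Position 5 '(': depth becomes 2
  Position 6 ')': depth becomes 1
  Position 7 ')': depth becomes 0
  Position 8 '(': depth becomes 1
  Position 9 '(': depth becomes 2
  Position 10 ')': depth becomes 1
  Position 11 '(': depth becomes 2
  Position 12 '(': depth becomes 3
  Position 13 ')': depth becomes 2
  Position 14 ')': depth becomes 1
  Position 15 '(': depth becomes 2
  Position 16 ')': depth becomes 1
  Position 17 '(': depth becomes 2
  Position 18 ')': depth becomes 1
  Position 19 ')': depth becomes 0
  Position 20 '(': depth becomes 1
  Position 21 ')': depth becomes 0
Maximum depth reached: 3

3


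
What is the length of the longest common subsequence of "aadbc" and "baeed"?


LCS of "aadbc" and "baeed"
DP table:
           b    a    e    e    d
      0    0    0    0    0    0
  a   0    0    1    1    1    1
  a   0    0    1    1    1    1
  d   0    0    1    1    1    2
  b   0    1    1    1    1    2
  c   0    1    1    1    1    2
LCS length = dp[5][5] = 2

2


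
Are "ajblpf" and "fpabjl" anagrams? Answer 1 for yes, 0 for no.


Strings: "ajblpf", "fpabjl"
Sorted first:  abfjlp
Sorted second: abfjlp
Sorted forms match => anagrams

1


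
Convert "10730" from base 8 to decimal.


Input: "10730" in base 8
Positional expansion:
  Digit '1' (value 1) x 8^4 = 4096
  Digit '0' (value 0) x 8^3 = 0
  Digit '7' (value 7) x 8^2 = 448
  Digit '3' (value 3) x 8^1 = 24
  Digit '0' (value 0) x 8^0 = 0
Sum = 4568

4568


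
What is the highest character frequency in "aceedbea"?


Input: aceedbea
Character counts:
  'a': 2
  'b': 1
  'c': 1
  'd': 1
  'e': 3
Maximum frequency: 3

3


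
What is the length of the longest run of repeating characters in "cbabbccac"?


Input: "cbabbccac"
Scanning for longest run:
  Position 1 ('b'): new char, reset run to 1
  Position 2 ('a'): new char, reset run to 1
  Position 3 ('b'): new char, reset run to 1
  Position 4 ('b'): continues run of 'b', length=2
  Position 5 ('c'): new char, reset run to 1
  Position 6 ('c'): continues run of 'c', length=2
  Position 7 ('a'): new char, reset run to 1
  Position 8 ('c'): new char, reset run to 1
Longest run: 'b' with length 2

2


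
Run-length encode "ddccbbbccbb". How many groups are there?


Input: ddccbbbccbb
Scanning for consecutive runs:
  Group 1: 'd' x 2 (positions 0-1)
  Group 2: 'c' x 2 (positions 2-3)
  Group 3: 'b' x 3 (positions 4-6)
  Group 4: 'c' x 2 (positions 7-8)
  Group 5: 'b' x 2 (positions 9-10)
Total groups: 5

5


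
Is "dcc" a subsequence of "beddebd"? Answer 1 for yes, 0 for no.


Check if "dcc" is a subsequence of "beddebd"
Greedy scan:
  Position 0 ('b'): no match needed
  Position 1 ('e'): no match needed
  Position 2 ('d'): matches sub[0] = 'd'
  Position 3 ('d'): no match needed
  Position 4 ('e'): no match needed
  Position 5 ('b'): no match needed
  Position 6 ('d'): no match needed
Only matched 1/3 characters => not a subsequence

0


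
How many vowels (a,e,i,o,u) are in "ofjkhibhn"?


Input: ofjkhibhn
Checking each character:
  'o' at position 0: vowel (running total: 1)
  'f' at position 1: consonant
  'j' at position 2: consonant
  'k' at position 3: consonant
  'h' at position 4: consonant
  'i' at position 5: vowel (running total: 2)
  'b' at position 6: consonant
  'h' at position 7: consonant
  'n' at position 8: consonant
Total vowels: 2

2


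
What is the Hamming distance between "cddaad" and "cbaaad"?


Comparing "cddaad" and "cbaaad" position by position:
  Position 0: 'c' vs 'c' => same
  Position 1: 'd' vs 'b' => differ
  Position 2: 'd' vs 'a' => differ
  Position 3: 'a' vs 'a' => same
  Position 4: 'a' vs 'a' => same
  Position 5: 'd' vs 'd' => same
Total differences (Hamming distance): 2

2


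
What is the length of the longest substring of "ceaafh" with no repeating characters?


Input: "ceaafh"
Sliding window (track last position of each char):
  Position 0 ('c'): window [0,0] length 1 -- new best
  Position 1 ('e'): window [0,1] length 2 -- new best
  Position 2 ('a'): window [0,2] length 3 -- new best
  Position 3 ('a'): repeat (last at 2), move window start to 3
  Position 3 ('a'): window [3,3] length 1
  Position 4 ('f'): window [3,4] length 2
  Position 5 ('h'): window [3,5] length 3
Longest substring with no repeats: "cea" with length 3

3


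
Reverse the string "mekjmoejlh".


Input: mekjmoejlh
Reading characters right to left:
  Position 9: 'h'
  Position 8: 'l'
  Position 7: 'j'
  Position 6: 'e'
  Position 5: 'o'
  Position 4: 'm'
  Position 3: 'j'
  Position 2: 'k'
  Position 1: 'e'
  Position 0: 'm'
Reversed: hljeomjkem

hljeomjkem


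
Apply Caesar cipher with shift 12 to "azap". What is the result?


Caesar cipher: shift "azap" by 12
  'a' (pos 0) + 12 = pos 12 = 'm'
  'z' (pos 25) + 12 = pos 11 = 'l'
  'a' (pos 0) + 12 = pos 12 = 'm'
  'p' (pos 15) + 12 = pos 1 = 'b'
Result: mlmb

mlmb


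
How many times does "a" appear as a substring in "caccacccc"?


Searching for "a" in "caccacccc"
Scanning each position:
  Position 0: "c" => no
  Position 1: "a" => MATCH
  Position 2: "c" => no
  Position 3: "c" => no
  Position 4: "a" => MATCH
  Position 5: "c" => no
  Position 6: "c" => no
  Position 7: "c" => no
  Position 8: "c" => no
Total occurrences: 2

2


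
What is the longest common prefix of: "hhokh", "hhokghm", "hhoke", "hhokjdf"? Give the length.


Words: hhokh, hhokghm, hhoke, hhokjdf
  Position 0: all 'h' => match
  Position 1: all 'h' => match
  Position 2: all 'o' => match
  Position 3: all 'k' => match
  Position 4: ('h', 'g', 'e', 'j') => mismatch, stop
LCP = "hhok" (length 4)

4
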